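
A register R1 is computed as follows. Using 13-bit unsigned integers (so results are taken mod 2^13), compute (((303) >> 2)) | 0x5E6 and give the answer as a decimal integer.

303 = 0000100101111
→ >> 2 → 0000001001011 = 75
0x5E6 = 0010111100110
→ | → 0010111101111 = 1519

1519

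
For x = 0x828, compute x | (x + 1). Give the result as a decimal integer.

x = 100000101000 = 2088
x + 1 = 100000101001
OR    = 100000101001 = 2089
(x | (x + 1) sets the lowest cleared bit.)

2089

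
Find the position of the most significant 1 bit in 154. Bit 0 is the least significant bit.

7

154 = 10011010
The topmost 1 is at position 7 (since 2^7 = 128 ≤ 154 < 256).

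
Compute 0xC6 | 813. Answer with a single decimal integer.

1007

0xC6 = 0011000110
813 = 1100101101
 OR → 1111101111 = 1007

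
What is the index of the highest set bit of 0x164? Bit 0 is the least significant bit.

0x164 = 101100100
The topmost 1 is at position 8 (since 2^8 = 256 ≤ 356 < 512).

8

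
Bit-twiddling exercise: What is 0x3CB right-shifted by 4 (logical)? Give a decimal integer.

60

0x3CB = 1111001011
shift right by 4 → 0000111100 = 60
(equivalently, floor(971 / 16))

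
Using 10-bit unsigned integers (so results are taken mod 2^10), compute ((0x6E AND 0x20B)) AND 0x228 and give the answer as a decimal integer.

0x6E = 0001101110
0x20B = 1000001011
→ AND → 0000001010 = 10
0x228 = 1000101000
→ AND → 0000001000 = 8

8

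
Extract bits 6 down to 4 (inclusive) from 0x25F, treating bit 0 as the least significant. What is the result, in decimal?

v = 1001011111
Shift right by 4: 100101
Mask low 3 bits: 101 = 5

5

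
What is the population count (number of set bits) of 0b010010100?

3

n = 10010100
Count the 1s: 1 + 1 + 1 = 3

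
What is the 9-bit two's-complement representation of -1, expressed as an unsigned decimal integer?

1 in 9 bits: 000000001
Invert: 111111110
Add 1:  111111111 = 511
(Check: 2^9 - 1 = 512 - 1 = 511.)

511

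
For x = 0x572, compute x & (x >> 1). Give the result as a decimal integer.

48

x = 10101110010 = 1394
x>>1 = 01010111001
AND  = 00000110000 = 48
(x & (x >> 1) has a 1 wherever x has two consecutive 1 bits.)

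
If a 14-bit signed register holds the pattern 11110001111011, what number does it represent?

pattern = 11110001111011 (MSB is 1 ⇒ negative)
Invert: 00001110000100, add 1 → 00001110000101 = 901, so the value is -901.
(Equivalently: 15483 - 2^14 = 15483 - 16384 = -901.)

-901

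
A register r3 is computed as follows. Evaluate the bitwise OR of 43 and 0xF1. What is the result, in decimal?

43 = 00101011
0xF1 = 11110001
 OR → 11111011 = 251

251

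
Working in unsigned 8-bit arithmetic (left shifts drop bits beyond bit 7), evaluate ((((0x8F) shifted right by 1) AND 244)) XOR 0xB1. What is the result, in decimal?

0x8F = 10001111
→ shifted right by 1 → 01000111 = 71
244 = 11110100
→ AND → 01000100 = 68
0xB1 = 10110001
→ XOR → 11110101 = 245

245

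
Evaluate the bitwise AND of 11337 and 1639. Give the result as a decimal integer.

1089

11337 = 10110001001001
1639 = 00011001100111
AND → 00010001000001 = 1089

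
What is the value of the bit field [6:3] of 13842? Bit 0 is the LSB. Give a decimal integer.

2

v = 11011000010010
Shift right by 3: 11011000010
Mask low 4 bits: 0010 = 2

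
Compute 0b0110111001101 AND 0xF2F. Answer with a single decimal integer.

3341

a = 110111001101
0xF2F = 111100101111
AND → 110100001101 = 3341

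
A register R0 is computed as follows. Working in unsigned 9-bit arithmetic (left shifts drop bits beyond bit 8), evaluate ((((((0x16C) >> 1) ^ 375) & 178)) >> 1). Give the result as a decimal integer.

64

0x16C = 101101100
→ >> 1 → 010110110 = 182
375 = 101110111
→ ^ → 111000001 = 449
178 = 010110010
→ & → 010000000 = 128
→ >> 1 → 001000000 = 64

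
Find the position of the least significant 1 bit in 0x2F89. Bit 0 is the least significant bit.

0x2F89 = 10111110001001
Trailing zeros: 0, so the lowest set bit is bit 0 (value 1).

0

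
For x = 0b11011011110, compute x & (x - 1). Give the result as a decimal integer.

x = 11011011110 = 1758
x - 1 = 11011011101
AND   = 11011011100 = 1756
(x & (x - 1) clears the lowest set bit of x.)

1756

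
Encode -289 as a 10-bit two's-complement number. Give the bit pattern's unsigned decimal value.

289 in 10 bits: 0100100001
Invert: 1011011110
Add 1:  1011011111 = 735
(Check: 2^10 - 289 = 1024 - 289 = 735.)

735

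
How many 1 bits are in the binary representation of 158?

5

158 = 10011110
Count the 1s: 1 + 1 + 1 + 1 + 1 = 5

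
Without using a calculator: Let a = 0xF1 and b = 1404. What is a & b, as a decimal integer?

0xF1 = 00011110001
1404 = 10101111100
AND → 00001110000 = 112

112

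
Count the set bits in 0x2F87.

9

0x2F87 = 10111110000111
Count the 1s: 1 + 1 + 1 + 1 + 1 + 1 + 1 + 1 + 1 = 9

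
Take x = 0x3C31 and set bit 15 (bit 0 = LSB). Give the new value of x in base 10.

x = 0011110000110001
bit 15 is currently 0; set it via x | (1 << 15) = x | 32768
→ 1011110000110001 = 48177

48177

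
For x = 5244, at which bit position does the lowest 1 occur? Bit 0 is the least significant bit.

5244 = 1010001111100
Trailing zeros: 2, so the lowest set bit is bit 2 (value 4).

2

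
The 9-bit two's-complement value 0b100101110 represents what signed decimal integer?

pattern = 100101110 (MSB is 1 ⇒ negative)
Invert: 011010001, add 1 → 011010010 = 210, so the value is -210.
(Equivalently: 302 - 2^9 = 302 - 512 = -210.)

-210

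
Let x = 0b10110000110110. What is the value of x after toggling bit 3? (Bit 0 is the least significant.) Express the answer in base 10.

11326

x = 10110000110110
bit 3 is currently 0; toggle it via x ^ (1 << 3) = x ^ 8
→ 10110000111110 = 11326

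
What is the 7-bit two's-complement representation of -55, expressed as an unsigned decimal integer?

73

55 in 7 bits: 0110111
Invert: 1001000
Add 1:  1001001 = 73
(Check: 2^7 - 55 = 128 - 55 = 73.)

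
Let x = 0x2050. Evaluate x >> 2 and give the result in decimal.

2068

0x2050 = 10000001010000
shift right by 2 → 00100000010100 = 2068
(equivalently, floor(8272 / 4))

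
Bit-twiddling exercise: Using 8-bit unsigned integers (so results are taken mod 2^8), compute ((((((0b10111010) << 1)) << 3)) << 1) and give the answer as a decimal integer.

64

0b10111010 = 10111010
→ << 1 (mod 2^8) → 01110100 = 116
→ << 3 (mod 2^8) → 10100000 = 160
→ << 1 (mod 2^8) → 01000000 = 64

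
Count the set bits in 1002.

7

1002 = 1111101010
Count the 1s: 1 + 1 + 1 + 1 + 1 + 1 + 1 = 7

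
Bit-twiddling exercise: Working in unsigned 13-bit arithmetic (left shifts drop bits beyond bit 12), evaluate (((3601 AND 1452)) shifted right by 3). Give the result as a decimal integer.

128

3601 = 0111000010001
1452 = 0010110101100
→ AND → 0010000000000 = 1024
→ shifted right by 3 → 0000010000000 = 128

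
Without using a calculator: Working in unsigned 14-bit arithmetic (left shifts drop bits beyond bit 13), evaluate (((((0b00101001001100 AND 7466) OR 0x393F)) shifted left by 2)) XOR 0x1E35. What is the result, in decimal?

0b00101001001100 = 00101001001100
7466 = 01110100101010
→ AND → 00100000001000 = 2056
0x393F = 11100100111111
→ OR → 11100100111111 = 14655
→ shifted left by 2 (mod 2^14) → 10010011111100 = 9468
0x1E35 = 01111000110101
→ XOR → 11101011001001 = 15049

15049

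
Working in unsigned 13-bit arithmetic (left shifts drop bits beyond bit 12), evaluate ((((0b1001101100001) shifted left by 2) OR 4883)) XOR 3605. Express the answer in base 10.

4482

0b1001101100001 = 1001101100001
→ shifted left by 2 (mod 2^13) → 0110110000100 = 3460
4883 = 1001100010011
→ OR → 1111110010111 = 8087
3605 = 0111000010101
→ XOR → 1000110000010 = 4482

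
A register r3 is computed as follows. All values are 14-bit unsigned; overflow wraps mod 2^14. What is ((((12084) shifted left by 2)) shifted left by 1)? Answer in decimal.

12084 = 10111100110100
→ shifted left by 2 (mod 2^14) → 11110011010000 = 15568
→ shifted left by 1 (mod 2^14) → 11100110100000 = 14752

14752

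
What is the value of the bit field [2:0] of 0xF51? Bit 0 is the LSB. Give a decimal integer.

v = 111101010001
Shift right by 0: 111101010001
Mask low 3 bits: 001 = 1

1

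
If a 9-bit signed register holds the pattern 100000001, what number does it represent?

-255

pattern = 100000001 (MSB is 1 ⇒ negative)
Invert: 011111110, add 1 → 011111111 = 255, so the value is -255.
(Equivalently: 257 - 2^9 = 257 - 512 = -255.)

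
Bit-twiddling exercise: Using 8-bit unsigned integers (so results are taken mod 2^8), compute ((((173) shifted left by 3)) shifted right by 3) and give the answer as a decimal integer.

173 = 10101101
→ shifted left by 3 (mod 2^8) → 01101000 = 104
→ shifted right by 3 → 00001101 = 13

13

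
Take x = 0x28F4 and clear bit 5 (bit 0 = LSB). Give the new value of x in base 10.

x = 10100011110100
bit 5 is currently 1; clear it via x & ~(1 << 5) = x & ~32
→ 10100011010100 = 10452

10452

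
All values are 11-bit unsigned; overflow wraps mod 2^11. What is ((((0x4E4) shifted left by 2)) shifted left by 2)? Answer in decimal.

0x4E4 = 10011100100
→ shifted left by 2 (mod 2^11) → 01110010000 = 912
→ shifted left by 2 (mod 2^11) → 11001000000 = 1600

1600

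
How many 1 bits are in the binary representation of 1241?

6

1241 = 10011011001
Count the 1s: 1 + 1 + 1 + 1 + 1 + 1 = 6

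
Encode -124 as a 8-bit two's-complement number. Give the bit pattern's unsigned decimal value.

132

124 in 8 bits: 01111100
Invert: 10000011
Add 1:  10000100 = 132
(Check: 2^8 - 124 = 256 - 124 = 132.)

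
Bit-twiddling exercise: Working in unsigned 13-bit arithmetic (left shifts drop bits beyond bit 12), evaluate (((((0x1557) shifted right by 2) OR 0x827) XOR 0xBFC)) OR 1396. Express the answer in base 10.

2047

0x1557 = 1010101010111
→ shifted right by 2 → 0010101010101 = 1365
0x827 = 0100000100111
→ OR → 0110101110111 = 3447
0xBFC = 0101111111100
→ XOR → 0011010001011 = 1675
1396 = 0010101110100
→ OR → 0011111111111 = 2047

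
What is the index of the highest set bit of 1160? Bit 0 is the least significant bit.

1160 = 10010001000
The topmost 1 is at position 10 (since 2^10 = 1024 ≤ 1160 < 2048).

10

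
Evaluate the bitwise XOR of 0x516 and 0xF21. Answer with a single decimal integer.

0x516 = 010100010110
0xF21 = 111100100001
XOR → 101000110111 = 2615

2615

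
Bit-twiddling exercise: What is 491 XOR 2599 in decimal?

3020

491 = 000111101011
2599 = 101000100111
XOR → 101111001100 = 3020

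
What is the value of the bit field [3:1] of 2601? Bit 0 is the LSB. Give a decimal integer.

4

v = 0101000101001
Shift right by 1: 010100010100
Mask low 3 bits: 100 = 4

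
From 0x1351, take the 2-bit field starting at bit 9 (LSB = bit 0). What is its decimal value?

1

v = 1001101010001
Shift right by 9: 1001
Mask low 2 bits: 01 = 1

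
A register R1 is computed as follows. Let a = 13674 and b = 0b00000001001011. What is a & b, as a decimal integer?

74

13674 = 11010101101010
b = 00000001001011
AND → 00000001001010 = 74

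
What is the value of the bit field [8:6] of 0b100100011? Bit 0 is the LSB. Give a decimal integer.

4

v = 100100011
Shift right by 6: 100
Mask low 3 bits: 100 = 4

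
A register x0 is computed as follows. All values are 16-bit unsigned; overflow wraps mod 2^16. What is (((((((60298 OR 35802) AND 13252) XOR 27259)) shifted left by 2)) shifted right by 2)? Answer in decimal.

60298 = 1110101110001010
35802 = 1000101111011010
→ OR → 1110101111011010 = 60378
13252 = 0011001111000100
→ AND → 0010001111000000 = 9152
27259 = 0110101001111011
→ XOR → 0100100110111011 = 18875
→ shifted left by 2 (mod 2^16) → 0010011011101100 = 9964
→ shifted right by 2 → 0000100110111011 = 2491

2491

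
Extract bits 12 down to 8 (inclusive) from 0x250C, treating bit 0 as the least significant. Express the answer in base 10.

v = 0010010100001100
Shift right by 8: 00100101
Mask low 5 bits: 00101 = 5

5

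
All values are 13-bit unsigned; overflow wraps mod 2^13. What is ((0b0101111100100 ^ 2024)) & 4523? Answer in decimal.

0b0101111100100 = 0101111100100
2024 = 0011111101000
→ ^ → 0110000001100 = 3084
4523 = 1000110101011
→ & → 0000000001000 = 8

8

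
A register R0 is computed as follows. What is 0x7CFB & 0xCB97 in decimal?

18579

0x7CFB = 0111110011111011
0xCB97 = 1100101110010111
AND → 0100100010010011 = 18579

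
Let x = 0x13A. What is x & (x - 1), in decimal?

312

x = 100111010 = 314
x - 1 = 100111001
AND   = 100111000 = 312
(x & (x - 1) clears the lowest set bit of x.)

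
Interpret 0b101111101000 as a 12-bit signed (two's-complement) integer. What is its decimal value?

-1048

pattern = 101111101000 (MSB is 1 ⇒ negative)
Invert: 010000010111, add 1 → 010000011000 = 1048, so the value is -1048.
(Equivalently: 3048 - 2^12 = 3048 - 4096 = -1048.)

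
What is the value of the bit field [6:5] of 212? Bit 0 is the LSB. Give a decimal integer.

2

v = 11010100
Shift right by 5: 110
Mask low 2 bits: 10 = 2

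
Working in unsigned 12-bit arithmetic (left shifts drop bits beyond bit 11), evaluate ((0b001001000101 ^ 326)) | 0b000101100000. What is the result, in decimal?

0b001001000101 = 001001000101
326 = 000101000110
→ ^ → 001100000011 = 771
0b000101100000 = 000101100000
→ | → 001101100011 = 867

867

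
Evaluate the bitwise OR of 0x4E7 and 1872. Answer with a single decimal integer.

0x4E7 = 10011100111
1872 = 11101010000
 OR → 11111110111 = 2039

2039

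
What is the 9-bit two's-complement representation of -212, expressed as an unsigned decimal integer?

212 in 9 bits: 011010100
Invert: 100101011
Add 1:  100101100 = 300
(Check: 2^9 - 212 = 512 - 212 = 300.)

300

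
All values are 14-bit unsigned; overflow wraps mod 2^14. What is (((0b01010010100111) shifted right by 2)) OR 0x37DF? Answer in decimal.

0b01010010100111 = 01010010100111
→ shifted right by 2 → 00010100101001 = 1321
0x37DF = 11011111011111
→ OR → 11011111111111 = 14335

14335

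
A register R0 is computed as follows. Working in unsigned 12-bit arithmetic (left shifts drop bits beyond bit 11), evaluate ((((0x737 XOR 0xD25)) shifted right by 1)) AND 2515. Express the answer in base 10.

257

0x737 = 011100110111
0xD25 = 110100100101
→ XOR → 101000010010 = 2578
→ shifted right by 1 → 010100001001 = 1289
2515 = 100111010011
→ AND → 000100000001 = 257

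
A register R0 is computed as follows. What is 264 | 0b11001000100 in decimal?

264 = 00100001000
b = 11001000100
 OR → 11101001100 = 1868

1868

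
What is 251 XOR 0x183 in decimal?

376

251 = 011111011
0x183 = 110000011
XOR → 101111000 = 376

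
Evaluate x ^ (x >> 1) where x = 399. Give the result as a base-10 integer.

x = 110001111 = 399
x>>1 = 011000111
XOR  = 101001000 = 328
(x ^ (x >> 1) gives the standard binary-reflected Gray code of x.)

328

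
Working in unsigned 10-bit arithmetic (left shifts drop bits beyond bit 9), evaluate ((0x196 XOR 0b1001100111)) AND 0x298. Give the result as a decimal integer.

0x196 = 0110010110
0b1001100111 = 1001100111
→ XOR → 1111110001 = 1009
0x298 = 1010011000
→ AND → 1010010000 = 656

656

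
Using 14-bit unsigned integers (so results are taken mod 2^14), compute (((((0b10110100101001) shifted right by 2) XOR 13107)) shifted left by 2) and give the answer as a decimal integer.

8676

0b10110100101001 = 10110100101001
→ shifted right by 2 → 00101101001010 = 2890
13107 = 11001100110011
→ XOR → 11100001111001 = 14457
→ shifted left by 2 (mod 2^14) → 10000111100100 = 8676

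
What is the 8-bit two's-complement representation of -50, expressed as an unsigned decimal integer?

206

50 in 8 bits: 00110010
Invert: 11001101
Add 1:  11001110 = 206
(Check: 2^8 - 50 = 256 - 50 = 206.)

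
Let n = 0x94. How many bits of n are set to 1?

3

0x94 = 10010100
Count the 1s: 1 + 1 + 1 = 3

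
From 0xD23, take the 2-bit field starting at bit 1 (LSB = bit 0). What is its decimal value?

1

v = 000110100100011
Shift right by 1: 00011010010001
Mask low 2 bits: 01 = 1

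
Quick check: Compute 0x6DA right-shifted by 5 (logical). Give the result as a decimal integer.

54

0x6DA = 11011011010
shift right by 5 → 00000110110 = 54
(equivalently, floor(1754 / 32))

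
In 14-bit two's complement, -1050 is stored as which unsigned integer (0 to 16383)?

1050 in 14 bits: 00010000011010
Invert: 11101111100101
Add 1:  11101111100110 = 15334
(Check: 2^14 - 1050 = 16384 - 1050 = 15334.)

15334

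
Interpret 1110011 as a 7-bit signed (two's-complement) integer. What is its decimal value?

pattern = 1110011 (MSB is 1 ⇒ negative)
Invert: 0001100, add 1 → 0001101 = 13, so the value is -13.
(Equivalently: 115 - 2^7 = 115 - 128 = -13.)

-13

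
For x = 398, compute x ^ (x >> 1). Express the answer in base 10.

329

x = 110001110 = 398
x>>1 = 011000111
XOR  = 101001001 = 329
(x ^ (x >> 1) gives the standard binary-reflected Gray code of x.)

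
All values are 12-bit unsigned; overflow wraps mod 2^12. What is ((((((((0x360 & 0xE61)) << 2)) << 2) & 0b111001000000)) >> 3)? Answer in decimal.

192

0x360 = 001101100000
0xE61 = 111001100001
→ & → 001001100000 = 608
→ << 2 (mod 2^12) → 100110000000 = 2432
→ << 2 (mod 2^12) → 011000000000 = 1536
0b111001000000 = 111001000000
→ & → 011000000000 = 1536
→ >> 3 → 000011000000 = 192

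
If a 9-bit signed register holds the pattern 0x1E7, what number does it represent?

-25

pattern = 111100111 (MSB is 1 ⇒ negative)
Invert: 000011000, add 1 → 000011001 = 25, so the value is -25.
(Equivalently: 487 - 2^9 = 487 - 512 = -25.)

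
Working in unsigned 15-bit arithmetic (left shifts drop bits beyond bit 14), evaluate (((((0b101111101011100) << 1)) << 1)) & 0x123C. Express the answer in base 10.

4144

0b101111101011100 = 101111101011100
→ << 1 (mod 2^15) → 011111010111000 = 16056
→ << 1 (mod 2^15) → 111110101110000 = 32112
0x123C = 001001000111100
→ & → 001000000110000 = 4144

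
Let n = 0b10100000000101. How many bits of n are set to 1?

4

n = 10100000000101
Count the 1s: 1 + 1 + 1 + 1 = 4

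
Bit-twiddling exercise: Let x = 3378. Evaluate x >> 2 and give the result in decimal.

3378 = 110100110010
shift right by 2 → 001101001100 = 844
(equivalently, floor(3378 / 4))

844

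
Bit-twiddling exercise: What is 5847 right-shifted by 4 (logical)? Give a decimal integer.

365

5847 = 1011011010111
shift right by 4 → 0000101101101 = 365
(equivalently, floor(5847 / 16))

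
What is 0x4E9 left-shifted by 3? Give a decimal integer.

10056

0x4E9 = 00010011101001
shift left by 3 → 10011101001000 = 10056
(equivalently, 1257 × 2^3 = 1257 × 8)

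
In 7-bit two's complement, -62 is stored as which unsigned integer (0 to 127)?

62 in 7 bits: 0111110
Invert: 1000001
Add 1:  1000010 = 66
(Check: 2^7 - 62 = 128 - 62 = 66.)

66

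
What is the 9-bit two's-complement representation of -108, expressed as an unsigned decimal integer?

404

108 in 9 bits: 001101100
Invert: 110010011
Add 1:  110010100 = 404
(Check: 2^9 - 108 = 512 - 108 = 404.)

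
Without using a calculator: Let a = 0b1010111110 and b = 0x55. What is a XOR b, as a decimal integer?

a = 1010111110
0x55 = 0001010101
XOR → 1011101011 = 747

747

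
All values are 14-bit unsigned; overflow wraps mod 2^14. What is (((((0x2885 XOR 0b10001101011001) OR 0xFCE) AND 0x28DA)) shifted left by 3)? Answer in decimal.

1744

0x2885 = 10100010000101
0b10001101011001 = 10001101011001
→ XOR → 00101111011100 = 3036
0xFCE = 00111111001110
→ OR → 00111111011110 = 4062
0x28DA = 10100011011010
→ AND → 00100011011010 = 2266
→ shifted left by 3 (mod 2^14) → 00011011010000 = 1744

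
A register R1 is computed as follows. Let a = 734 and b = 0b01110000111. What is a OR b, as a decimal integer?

991

734 = 1011011110
b = 1110000111
 OR → 1111011111 = 991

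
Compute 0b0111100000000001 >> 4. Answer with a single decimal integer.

x = 111100000000001
shift right by 4 → 000011110000000 = 1920
(equivalently, floor(30721 / 16))

1920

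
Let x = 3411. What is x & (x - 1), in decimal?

3410

x = 110101010011 = 3411
x - 1 = 110101010010
AND   = 110101010010 = 3410
(x & (x - 1) clears the lowest set bit of x.)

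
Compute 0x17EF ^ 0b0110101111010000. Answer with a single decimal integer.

31807

0x17EF = 001011111101111
b = 110101111010000
XOR → 111110000111111 = 31807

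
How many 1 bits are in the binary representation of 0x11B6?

7

0x11B6 = 1000110110110
Count the 1s: 1 + 1 + 1 + 1 + 1 + 1 + 1 = 7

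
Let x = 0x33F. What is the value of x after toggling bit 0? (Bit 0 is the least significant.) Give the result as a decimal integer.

x = 1100111111
bit 0 is currently 1; toggle it via x ^ (1 << 0) = x ^ 1
→ 1100111110 = 830

830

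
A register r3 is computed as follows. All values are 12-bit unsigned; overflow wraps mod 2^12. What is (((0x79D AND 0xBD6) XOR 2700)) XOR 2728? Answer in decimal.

0x79D = 011110011101
0xBD6 = 101111010110
→ AND → 001110010100 = 916
2700 = 101010001100
→ XOR → 100100011000 = 2328
2728 = 101010101000
→ XOR → 001110110000 = 944

944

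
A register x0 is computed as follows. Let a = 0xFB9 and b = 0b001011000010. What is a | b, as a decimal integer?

4091

0xFB9 = 111110111001
b = 001011000010
 OR → 111111111011 = 4091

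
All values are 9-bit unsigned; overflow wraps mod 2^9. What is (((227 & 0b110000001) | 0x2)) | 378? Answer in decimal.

507

227 = 011100011
0b110000001 = 110000001
→ & → 010000001 = 129
0x2 = 000000010
→ | → 010000011 = 131
378 = 101111010
→ | → 111111011 = 507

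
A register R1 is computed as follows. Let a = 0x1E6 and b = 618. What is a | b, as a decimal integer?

1006

0x1E6 = 0111100110
618 = 1001101010
 OR → 1111101110 = 1006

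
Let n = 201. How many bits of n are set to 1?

201 = 11001001
Count the 1s: 1 + 1 + 1 + 1 = 4

4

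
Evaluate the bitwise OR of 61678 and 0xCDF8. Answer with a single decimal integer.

65022

61678 = 1111000011101110
0xCDF8 = 1100110111111000
 OR → 1111110111111110 = 65022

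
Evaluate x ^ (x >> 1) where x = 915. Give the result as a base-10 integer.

602

x = 1110010011 = 915
x>>1 = 0111001001
XOR  = 1001011010 = 602
(x ^ (x >> 1) gives the standard binary-reflected Gray code of x.)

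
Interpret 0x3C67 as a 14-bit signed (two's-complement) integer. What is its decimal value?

pattern = 11110001100111 (MSB is 1 ⇒ negative)
Invert: 00001110011000, add 1 → 00001110011001 = 921, so the value is -921.
(Equivalently: 15463 - 2^14 = 15463 - 16384 = -921.)

-921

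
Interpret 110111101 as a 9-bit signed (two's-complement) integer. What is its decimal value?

-67

pattern = 110111101 (MSB is 1 ⇒ negative)
Invert: 001000010, add 1 → 001000011 = 67, so the value is -67.
(Equivalently: 445 - 2^9 = 445 - 512 = -67.)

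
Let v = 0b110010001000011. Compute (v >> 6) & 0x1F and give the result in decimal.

v = 110010001000011
Shift right by 6: 110010001
Mask low 5 bits: 10001 = 17

17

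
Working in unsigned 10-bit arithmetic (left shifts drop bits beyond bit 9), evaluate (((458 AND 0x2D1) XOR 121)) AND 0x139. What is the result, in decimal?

458 = 0111001010
0x2D1 = 1011010001
→ AND → 0011000000 = 192
121 = 0001111001
→ XOR → 0010111001 = 185
0x139 = 0100111001
→ AND → 0000111001 = 57

57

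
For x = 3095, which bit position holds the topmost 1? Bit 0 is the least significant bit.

3095 = 110000010111
The topmost 1 is at position 11 (since 2^11 = 2048 ≤ 3095 < 4096).

11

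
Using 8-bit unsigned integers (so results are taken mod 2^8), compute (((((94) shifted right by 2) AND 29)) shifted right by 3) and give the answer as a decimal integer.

94 = 01011110
→ shifted right by 2 → 00010111 = 23
29 = 00011101
→ AND → 00010101 = 21
→ shifted right by 3 → 00000010 = 2

2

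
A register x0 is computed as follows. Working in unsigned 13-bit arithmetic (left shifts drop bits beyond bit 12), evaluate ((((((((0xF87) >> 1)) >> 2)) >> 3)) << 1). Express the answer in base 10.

0xF87 = 0111110000111
→ >> 1 → 0011111000011 = 1987
→ >> 2 → 0000111110000 = 496
→ >> 3 → 0000000111110 = 62
→ << 1 (mod 2^13) → 0000001111100 = 124

124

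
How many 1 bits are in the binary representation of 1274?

7

1274 = 10011111010
Count the 1s: 1 + 1 + 1 + 1 + 1 + 1 + 1 = 7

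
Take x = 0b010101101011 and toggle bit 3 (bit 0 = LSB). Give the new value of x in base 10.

x = 010101101011
bit 3 is currently 1; toggle it via x ^ (1 << 3) = x ^ 8
→ 010101100011 = 1379

1379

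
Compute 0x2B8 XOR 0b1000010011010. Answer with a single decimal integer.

0x2B8 = 0001010111000
b = 1000010011010
XOR → 1001000100010 = 4642

4642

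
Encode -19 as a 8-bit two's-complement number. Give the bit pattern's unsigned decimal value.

237

19 in 8 bits: 00010011
Invert: 11101100
Add 1:  11101101 = 237
(Check: 2^8 - 19 = 256 - 19 = 237.)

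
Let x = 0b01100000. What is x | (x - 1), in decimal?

127

x = 1100000 = 96
x - 1 = 1011111
OR    = 1111111 = 127
(x | (x - 1) sets all bits below the lowest set bit.)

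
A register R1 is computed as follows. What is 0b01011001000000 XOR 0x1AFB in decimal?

3259

a = 1011001000000
0x1AFB = 1101011111011
XOR → 0110010111011 = 3259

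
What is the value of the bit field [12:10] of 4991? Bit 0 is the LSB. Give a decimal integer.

4

v = 01001101111111
Shift right by 10: 0100
Mask low 3 bits: 100 = 4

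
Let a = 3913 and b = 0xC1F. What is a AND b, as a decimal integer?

3081

3913 = 111101001001
0xC1F = 110000011111
AND → 110000001001 = 3081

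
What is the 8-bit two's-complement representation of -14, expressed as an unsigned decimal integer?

14 in 8 bits: 00001110
Invert: 11110001
Add 1:  11110010 = 242
(Check: 2^8 - 14 = 256 - 14 = 242.)

242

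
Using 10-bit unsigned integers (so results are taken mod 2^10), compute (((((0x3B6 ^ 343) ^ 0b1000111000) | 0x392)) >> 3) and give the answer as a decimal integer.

0x3B6 = 1110110110
343 = 0101010111
→ ^ → 1011100001 = 737
0b1000111000 = 1000111000
→ ^ → 0011011001 = 217
0x392 = 1110010010
→ | → 1111011011 = 987
→ >> 3 → 0001111011 = 123

123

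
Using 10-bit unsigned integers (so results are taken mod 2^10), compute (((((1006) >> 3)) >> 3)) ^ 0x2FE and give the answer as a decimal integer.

753

1006 = 1111101110
→ >> 3 → 0001111101 = 125
→ >> 3 → 0000001111 = 15
0x2FE = 1011111110
→ ^ → 1011110001 = 753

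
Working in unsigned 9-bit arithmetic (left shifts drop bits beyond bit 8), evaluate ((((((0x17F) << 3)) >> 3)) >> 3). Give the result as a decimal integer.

7

0x17F = 101111111
→ << 3 (mod 2^9) → 111111000 = 504
→ >> 3 → 000111111 = 63
→ >> 3 → 000000111 = 7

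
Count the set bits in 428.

428 = 110101100
Count the 1s: 1 + 1 + 1 + 1 + 1 = 5

5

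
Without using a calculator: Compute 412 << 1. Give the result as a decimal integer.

824

412 = 0110011100
shift left by 1 → 1100111000 = 824
(equivalently, 412 × 2^1 = 412 × 2)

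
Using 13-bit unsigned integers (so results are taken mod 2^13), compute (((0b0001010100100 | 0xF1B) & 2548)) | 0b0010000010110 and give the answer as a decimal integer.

0b0001010100100 = 0001010100100
0xF1B = 0111100011011
→ | → 0111110111111 = 4031
2548 = 0100111110100
→ & → 0100110110100 = 2484
0b0010000010110 = 0010000010110
→ | → 0110110110110 = 3510

3510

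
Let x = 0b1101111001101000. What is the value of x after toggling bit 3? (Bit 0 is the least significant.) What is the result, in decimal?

x = 1101111001101000
bit 3 is currently 1; toggle it via x ^ (1 << 3) = x ^ 8
→ 1101111001100000 = 56928

56928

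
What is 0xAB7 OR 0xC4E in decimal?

0xAB7 = 101010110111
0xC4E = 110001001110
 OR → 111011111111 = 3839

3839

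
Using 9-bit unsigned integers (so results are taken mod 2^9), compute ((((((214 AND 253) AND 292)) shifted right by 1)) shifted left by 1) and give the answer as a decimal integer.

214 = 011010110
253 = 011111101
→ AND → 011010100 = 212
292 = 100100100
→ AND → 000000100 = 4
→ shifted right by 1 → 000000010 = 2
→ shifted left by 1 (mod 2^9) → 000000100 = 4

4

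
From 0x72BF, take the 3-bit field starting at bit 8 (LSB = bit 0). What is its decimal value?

v = 111001010111111
Shift right by 8: 1110010
Mask low 3 bits: 010 = 2

2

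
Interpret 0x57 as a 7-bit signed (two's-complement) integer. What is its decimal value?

pattern = 1010111 (MSB is 1 ⇒ negative)
Invert: 0101000, add 1 → 0101001 = 41, so the value is -41.
(Equivalently: 87 - 2^7 = 87 - 128 = -41.)

-41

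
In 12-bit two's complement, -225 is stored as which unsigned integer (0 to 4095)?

225 in 12 bits: 000011100001
Invert: 111100011110
Add 1:  111100011111 = 3871
(Check: 2^12 - 225 = 4096 - 225 = 3871.)

3871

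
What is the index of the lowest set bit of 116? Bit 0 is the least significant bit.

116 = 1110100
Trailing zeros: 2, so the lowest set bit is bit 2 (value 4).

2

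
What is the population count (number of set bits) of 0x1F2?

6

0x1F2 = 111110010
Count the 1s: 1 + 1 + 1 + 1 + 1 + 1 = 6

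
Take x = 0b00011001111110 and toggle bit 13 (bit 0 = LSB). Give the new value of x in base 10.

9854

x = 00011001111110
bit 13 is currently 0; toggle it via x ^ (1 << 13) = x ^ 8192
→ 10011001111110 = 9854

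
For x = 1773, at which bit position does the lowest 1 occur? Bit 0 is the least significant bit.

0

1773 = 11011101101
Trailing zeros: 0, so the lowest set bit is bit 0 (value 1).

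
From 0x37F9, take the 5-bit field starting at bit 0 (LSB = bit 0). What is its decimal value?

v = 11011111111001
Shift right by 0: 11011111111001
Mask low 5 bits: 11001 = 25

25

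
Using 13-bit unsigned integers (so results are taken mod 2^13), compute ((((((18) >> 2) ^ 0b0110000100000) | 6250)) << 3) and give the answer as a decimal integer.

880

18 = 0000000010010
→ >> 2 → 0000000000100 = 4
0b0110000100000 = 0110000100000
→ ^ → 0110000100100 = 3108
6250 = 1100001101010
→ | → 1110001101110 = 7278
→ << 3 (mod 2^13) → 0001101110000 = 880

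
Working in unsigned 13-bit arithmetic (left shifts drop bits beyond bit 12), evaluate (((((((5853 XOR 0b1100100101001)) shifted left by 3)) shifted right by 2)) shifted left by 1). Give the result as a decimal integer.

4048

5853 = 1011011011101
0b1100100101001 = 1100100101001
→ XOR → 0111111110100 = 4084
→ shifted left by 3 (mod 2^13) → 1111110100000 = 8096
→ shifted right by 2 → 0011111101000 = 2024
→ shifted left by 1 (mod 2^13) → 0111111010000 = 4048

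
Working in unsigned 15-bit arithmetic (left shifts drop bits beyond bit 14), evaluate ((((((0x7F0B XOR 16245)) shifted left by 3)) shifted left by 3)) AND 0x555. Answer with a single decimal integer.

0x7F0B = 111111100001011
16245 = 011111101110101
→ XOR → 100000001111110 = 16510
→ shifted left by 3 (mod 2^15) → 000001111110000 = 1008
→ shifted left by 3 (mod 2^15) → 001111110000000 = 8064
0x555 = 000010101010101
→ AND → 000010100000000 = 1280

1280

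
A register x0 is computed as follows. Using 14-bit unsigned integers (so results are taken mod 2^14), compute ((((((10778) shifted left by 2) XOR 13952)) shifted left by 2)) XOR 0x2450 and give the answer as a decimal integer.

10778 = 10101000011010
→ shifted left by 2 (mod 2^14) → 10100001101000 = 10344
13952 = 11011010000000
→ XOR → 01111011101000 = 7912
→ shifted left by 2 (mod 2^14) → 11101110100000 = 15264
0x2450 = 10010001010000
→ XOR → 01111111110000 = 8176

8176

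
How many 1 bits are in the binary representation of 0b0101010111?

6

n = 101010111
Count the 1s: 1 + 1 + 1 + 1 + 1 + 1 = 6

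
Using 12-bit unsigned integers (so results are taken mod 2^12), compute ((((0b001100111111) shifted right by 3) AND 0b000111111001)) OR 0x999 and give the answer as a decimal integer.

0b001100111111 = 001100111111
→ shifted right by 3 → 000001100111 = 103
0b000111111001 = 000111111001
→ AND → 000001100001 = 97
0x999 = 100110011001
→ OR → 100111111001 = 2553

2553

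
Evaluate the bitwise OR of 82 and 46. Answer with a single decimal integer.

126

82 = 1010010
46 = 0101110
 OR → 1111110 = 126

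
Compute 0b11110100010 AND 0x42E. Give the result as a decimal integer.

a = 11110100010
0x42E = 10000101110
AND → 10000100010 = 1058

1058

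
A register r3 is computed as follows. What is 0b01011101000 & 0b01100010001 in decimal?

512

a = 1011101000
b = 1100010001
AND → 1000000000 = 512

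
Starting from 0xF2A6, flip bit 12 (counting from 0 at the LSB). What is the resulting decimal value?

x = 1111001010100110
bit 12 is currently 1; toggle it via x ^ (1 << 12) = x ^ 4096
→ 1110001010100110 = 58022

58022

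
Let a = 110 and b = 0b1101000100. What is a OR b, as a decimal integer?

110 = 0001101110
b = 1101000100
 OR → 1101101110 = 878

878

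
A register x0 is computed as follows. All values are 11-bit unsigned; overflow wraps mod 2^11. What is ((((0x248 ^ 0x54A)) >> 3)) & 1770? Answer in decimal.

0x248 = 01001001000
0x54A = 10101001010
→ ^ → 11100000010 = 1794
→ >> 3 → 00011100000 = 224
1770 = 11011101010
→ & → 00011100000 = 224

224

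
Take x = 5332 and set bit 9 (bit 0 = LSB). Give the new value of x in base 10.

x = 1010011010100
bit 9 is currently 0; set it via x | (1 << 9) = x | 512
→ 1011011010100 = 5844

5844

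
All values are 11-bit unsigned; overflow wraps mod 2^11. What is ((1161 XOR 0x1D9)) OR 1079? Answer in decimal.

1399

1161 = 10010001001
0x1D9 = 00111011001
→ XOR → 10101010000 = 1360
1079 = 10000110111
→ OR → 10101110111 = 1399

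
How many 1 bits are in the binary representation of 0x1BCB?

9

0x1BCB = 1101111001011
Count the 1s: 1 + 1 + 1 + 1 + 1 + 1 + 1 + 1 + 1 = 9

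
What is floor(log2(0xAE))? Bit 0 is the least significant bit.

7

0xAE = 10101110
The topmost 1 is at position 7 (since 2^7 = 128 ≤ 174 < 256).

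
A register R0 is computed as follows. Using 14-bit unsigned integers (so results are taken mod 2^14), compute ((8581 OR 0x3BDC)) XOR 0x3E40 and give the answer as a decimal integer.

8581 = 10000110000101
0x3BDC = 11101111011100
→ OR → 11101111011101 = 15325
0x3E40 = 11111001000000
→ XOR → 00010110011101 = 1437

1437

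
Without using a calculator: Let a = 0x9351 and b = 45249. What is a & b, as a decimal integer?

36929

0x9351 = 1001001101010001
45249 = 1011000011000001
AND → 1001000001000001 = 36929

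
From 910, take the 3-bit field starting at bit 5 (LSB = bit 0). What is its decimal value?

4

v = 1110001110
Shift right by 5: 11100
Mask low 3 bits: 100 = 4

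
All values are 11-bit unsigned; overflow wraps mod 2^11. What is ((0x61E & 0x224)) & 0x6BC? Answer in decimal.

516

0x61E = 11000011110
0x224 = 01000100100
→ & → 01000000100 = 516
0x6BC = 11010111100
→ & → 01000000100 = 516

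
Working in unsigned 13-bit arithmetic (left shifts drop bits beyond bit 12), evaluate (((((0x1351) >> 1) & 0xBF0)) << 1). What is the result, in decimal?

4928

0x1351 = 1001101010001
→ >> 1 → 0100110101000 = 2472
0xBF0 = 0101111110000
→ & → 0100110100000 = 2464
→ << 1 (mod 2^13) → 1001101000000 = 4928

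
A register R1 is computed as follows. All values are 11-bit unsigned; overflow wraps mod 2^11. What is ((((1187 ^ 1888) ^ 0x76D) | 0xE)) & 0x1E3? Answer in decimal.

1187 = 10010100011
1888 = 11101100000
→ ^ → 01111000011 = 963
0x76D = 11101101101
→ ^ → 10010101110 = 1198
0xE = 00000001110
→ | → 10010101110 = 1198
0x1E3 = 00111100011
→ & → 00010100010 = 162

162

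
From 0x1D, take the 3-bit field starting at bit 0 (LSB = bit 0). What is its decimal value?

v = 000011101
Shift right by 0: 000011101
Mask low 3 bits: 101 = 5

5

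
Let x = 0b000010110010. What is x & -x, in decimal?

2

x = 10110010 = 178
-x (two's complement) = …01001110
AND   = 00000010 = 2
(x & -x isolates the lowest set bit of x.)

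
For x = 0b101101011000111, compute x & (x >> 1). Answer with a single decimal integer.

2115

x = 101101011000111 = 23239
x>>1 = 010110101100011
AND  = 000100001000011 = 2115
(x & (x >> 1) has a 1 wherever x has two consecutive 1 bits.)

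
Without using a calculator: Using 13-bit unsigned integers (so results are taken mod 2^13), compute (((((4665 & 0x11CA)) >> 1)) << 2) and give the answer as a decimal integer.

16

4665 = 1001000111001
0x11CA = 1000111001010
→ & → 1000000001000 = 4104
→ >> 1 → 0100000000100 = 2052
→ << 2 (mod 2^13) → 0000000010000 = 16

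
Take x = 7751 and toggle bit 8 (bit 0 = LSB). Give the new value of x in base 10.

8007

x = 01111001000111
bit 8 is currently 0; toggle it via x ^ (1 << 8) = x ^ 256
→ 01111101000111 = 8007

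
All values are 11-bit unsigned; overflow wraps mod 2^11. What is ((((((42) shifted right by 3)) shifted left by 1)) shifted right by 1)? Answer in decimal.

42 = 00000101010
→ shifted right by 3 → 00000000101 = 5
→ shifted left by 1 (mod 2^11) → 00000001010 = 10
→ shifted right by 1 → 00000000101 = 5

5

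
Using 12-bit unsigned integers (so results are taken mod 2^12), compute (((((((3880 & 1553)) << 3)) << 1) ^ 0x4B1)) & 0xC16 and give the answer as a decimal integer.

1040

3880 = 111100101000
1553 = 011000010001
→ & → 011000000000 = 1536
→ << 3 (mod 2^12) → 000000000000 = 0
→ << 1 (mod 2^12) → 000000000000 = 0
0x4B1 = 010010110001
→ ^ → 010010110001 = 1201
0xC16 = 110000010110
→ & → 010000010000 = 1040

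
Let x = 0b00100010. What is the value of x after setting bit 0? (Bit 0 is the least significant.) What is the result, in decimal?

35

x = 00100010
bit 0 is currently 0; set it via x | (1 << 0) = x | 1
→ 00100011 = 35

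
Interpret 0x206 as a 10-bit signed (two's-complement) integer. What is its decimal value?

-506

pattern = 1000000110 (MSB is 1 ⇒ negative)
Invert: 0111111001, add 1 → 0111111010 = 506, so the value is -506.
(Equivalently: 518 - 2^10 = 518 - 1024 = -506.)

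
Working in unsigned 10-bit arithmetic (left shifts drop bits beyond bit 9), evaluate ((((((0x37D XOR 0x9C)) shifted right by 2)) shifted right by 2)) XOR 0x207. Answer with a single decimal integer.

0x37D = 1101111101
0x9C = 0010011100
→ XOR → 1111100001 = 993
→ shifted right by 2 → 0011111000 = 248
→ shifted right by 2 → 0000111110 = 62
0x207 = 1000000111
→ XOR → 1000111001 = 569

569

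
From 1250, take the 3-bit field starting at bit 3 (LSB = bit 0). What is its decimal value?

4

v = 010011100010
Shift right by 3: 010011100
Mask low 3 bits: 100 = 4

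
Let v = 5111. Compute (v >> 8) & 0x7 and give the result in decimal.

3

v = 01001111110111
Shift right by 8: 010011
Mask low 3 bits: 011 = 3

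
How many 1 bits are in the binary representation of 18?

2

18 = 10010
Count the 1s: 1 + 1 = 2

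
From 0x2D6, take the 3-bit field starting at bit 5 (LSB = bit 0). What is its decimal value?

v = 1011010110
Shift right by 5: 10110
Mask low 3 bits: 110 = 6

6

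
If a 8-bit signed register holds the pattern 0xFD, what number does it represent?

pattern = 11111101 (MSB is 1 ⇒ negative)
Invert: 00000010, add 1 → 00000011 = 3, so the value is -3.
(Equivalently: 253 - 2^8 = 253 - 256 = -3.)

-3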